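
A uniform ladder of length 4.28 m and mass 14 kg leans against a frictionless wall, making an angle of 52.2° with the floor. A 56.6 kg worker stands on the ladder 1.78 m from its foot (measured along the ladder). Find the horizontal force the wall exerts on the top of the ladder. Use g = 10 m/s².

N_wall ≈ 237 N

About the foot of the ladder:
Ladder weight 14×10 = 140 N acts at 2.14 m along the ladder; its horizontal arm is 2.14·cos52.2° = 1.312 m → τ = 183.7 N·m clockwise.
Worker: 56.6×10 = 566 N at 1.78 m → arm 1.091 m → τ = 617.5 N·m clockwise.
Wall normal N acts horizontally at the top; its moment arm is the height L sinθ = 4.28·sin52.2° = 3.382 m, counterclockwise.
Balancing moments: N × 3.382 = 801.2, giving N = 237 N.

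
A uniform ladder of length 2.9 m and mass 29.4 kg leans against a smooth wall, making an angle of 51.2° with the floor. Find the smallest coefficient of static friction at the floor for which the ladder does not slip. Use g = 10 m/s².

μ_min ≈ 0.402

About the foot of the ladder:
Ladder weight 29.4×10 = 294 N acts at 1.45 m along the ladder; its horizontal arm is 1.45·cos51.2° = 0.9086 m → τ = 267.1 N·m clockwise.
Wall normal N acts horizontally at the top; its moment arm is the height L sinθ = 2.9·sin51.2° = 2.26 m, counterclockwise.
Στ = 0 ⇒ N × 2.26 = 267.1 ⇒ N = 118.2 N.
ΣFx = 0 ⇒ f = N_wall = 118.2 N. ΣFy = 0 ⇒ N_floor = 294 N.
μ_min = f / N_floor = 118.2 / 294 = 0.402.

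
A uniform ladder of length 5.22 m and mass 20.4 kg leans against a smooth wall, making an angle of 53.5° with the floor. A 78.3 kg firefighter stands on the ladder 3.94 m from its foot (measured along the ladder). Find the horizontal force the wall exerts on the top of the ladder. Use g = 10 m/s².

N_wall ≈ 513 N

About the foot of the ladder:
Ladder weight 20.4×10 = 204 N acts at 2.61 m along the ladder; its horizontal arm is 2.61·cos53.5° = 1.552 m → τ = 316.6 N·m clockwise.
Firefighter: 78.3×10 = 783 N at 3.94 m → arm 2.344 m → τ = 1835 N·m clockwise.
Wall normal N acts horizontally at the top; its moment arm is the height L sinθ = 5.22·sin53.5° = 4.196 m, counterclockwise.
For rotational equilibrium, N × 4.196 = 2152, so N = 513 N.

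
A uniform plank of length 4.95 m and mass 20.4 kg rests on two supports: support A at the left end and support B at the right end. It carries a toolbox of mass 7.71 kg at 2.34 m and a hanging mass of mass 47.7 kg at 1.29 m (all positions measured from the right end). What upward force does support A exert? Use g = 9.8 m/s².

Taking torques about support B:
Beam weight: 20.4 × 9.8 = 199.9 N down at 2.475 m → arm 2.475 m, τ = 199.9 × 2.475 = 494.8 N·m counterclockwise.
Toolbox: 7.71 × 9.8 = 75.56 N down at 2.34 m → arm 2.34 m, τ = 75.56 × 2.34 = 176.8 N·m counterclockwise.
Hanging mass: 47.7 × 9.8 = 467.5 N down at 1.29 m → arm 1.29 m, τ = 467.5 × 1.29 = 603.1 N·m counterclockwise.
Net load moment about support B = 1275 N·m counterclockwise.
Reaction R at support A is upward at 4.95 m, arm 4.95 m → moment R × 4.95 clockwise.
Στ = 0 ⇒ R × 4.95 = 1275 ⇒ R = 258 N.

R_A ≈ 258 N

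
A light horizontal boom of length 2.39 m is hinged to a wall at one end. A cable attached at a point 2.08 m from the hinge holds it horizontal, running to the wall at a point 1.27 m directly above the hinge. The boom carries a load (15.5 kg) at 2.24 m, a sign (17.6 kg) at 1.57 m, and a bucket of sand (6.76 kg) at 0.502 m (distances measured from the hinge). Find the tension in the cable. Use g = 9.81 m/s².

T ≈ 595 N

Take moments about the hinge.
Load: 15.5 × 9.81 = 152.1 N down at 2.24 m → arm 2.24 m, τ = 152.1 × 2.24 = 340.7 N·m clockwise.
Sign: 17.6 × 9.81 = 172.7 N down at 1.57 m → arm 1.57 m, τ = 172.7 × 1.57 = 271.1 N·m clockwise.
Bucket of sand: 6.76 × 9.81 = 66.32 N down at 0.502 m → arm 0.502 m, τ = 66.32 × 0.502 = 33.29 N·m clockwise.
Total clockwise load moment = 645.1 N·m.
The cable tension T acts at 2.08 m; only its component perpendicular to the boom, T sinθ, produces torque. sinθ = h/√(h²+d²) = 1.27/√(1.27²+2.08²) = 0.5211.
For rotational equilibrium, T × 2.08 × 0.5211 = 645.1, so T = 645.1 / 1.084 = 595 N.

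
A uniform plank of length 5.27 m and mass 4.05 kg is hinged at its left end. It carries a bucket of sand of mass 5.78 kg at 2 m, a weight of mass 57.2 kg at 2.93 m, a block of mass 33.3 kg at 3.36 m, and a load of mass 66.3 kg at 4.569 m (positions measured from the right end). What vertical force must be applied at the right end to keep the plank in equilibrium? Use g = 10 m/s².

F ≈ 519 N

About the left end:
Beam weight: 4.05 × 10 = 40.5 N down at 2.635 m → arm 2.635 m, τ = 40.5 × 2.635 = 106.7 N·m clockwise.
Bucket of sand: 5.78 × 10 = 57.8 N down at 2 m → arm 3.27 m, τ = 57.8 × 3.27 = 189 N·m clockwise.
Weight: 57.2 × 10 = 572 N down at 2.93 m → arm 2.34 m, τ = 572 × 2.34 = 1338 N·m clockwise.
Block: 33.3 × 10 = 333 N down at 3.36 m → arm 1.91 m, τ = 333 × 1.91 = 636 N·m clockwise.
Load: 66.3 × 10 = 663 N down at 4.569 m → arm 0.701 m, τ = 663 × 0.701 = 464.8 N·m clockwise.
Net moment of the loads = 2734 N·m clockwise.
The upward force F acts at the right end, arm 5.27 m, giving F × 5.27 counterclockwise.
Balancing moments: F × 5.27 = 2734, giving F = 2734 / 5.27 = 519 N.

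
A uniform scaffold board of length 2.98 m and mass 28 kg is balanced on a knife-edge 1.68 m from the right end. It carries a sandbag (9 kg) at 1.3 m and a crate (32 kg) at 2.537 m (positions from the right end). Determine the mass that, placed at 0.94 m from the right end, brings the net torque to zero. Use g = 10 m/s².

m ≈ 25.2 kg

Take moments about the knife-edge (at 1.68 m from the right end).
Beam weight: 28 × 10 = 280 N down at 1.49 m → arm 0.19 m, τ = 280 × 0.19 = 53.2 N·m clockwise.
Sandbag: 9 × 10 = 90 N down at 1.3 m → arm 0.38 m, τ = 90 × 0.38 = 34.2 N·m clockwise.
Crate: 32 × 10 = 320 N down at 2.537 m → arm 0.857 m, τ = 320 × 0.857 = 274.2 N·m counterclockwise.
Net moment of known loads = 186.8 N·m counterclockwise.
An unknown mass m at 0.94 m has arm 0.74 m; its moment is m·g·0.74 clockwise.
Setting net torque to zero: m × 10 × 0.74 = 186.8 → m = 186.8 / (10 × 0.74) = 25.2 kg.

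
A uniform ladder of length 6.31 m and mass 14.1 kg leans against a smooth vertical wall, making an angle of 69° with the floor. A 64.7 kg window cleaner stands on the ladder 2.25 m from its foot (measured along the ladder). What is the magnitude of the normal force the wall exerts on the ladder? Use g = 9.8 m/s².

N_wall ≈ 113 N

Take moments about the foot of the ladder.
Ladder weight 14.1×9.8 = 138.2 N acts at 3.155 m along the ladder; its horizontal arm is 3.155·cos69° = 1.131 m → τ = 156.3 N·m clockwise.
Window cleaner: 64.7×9.8 = 634.1 N at 2.25 m → arm 0.8063 m → τ = 511.3 N·m clockwise.
Wall normal N acts horizontally at the top; its moment arm is the height L sinθ = 6.31·sin69° = 5.891 m, counterclockwise.
Setting net torque to zero: N × 5.891 = 667.6 → N = 113 N.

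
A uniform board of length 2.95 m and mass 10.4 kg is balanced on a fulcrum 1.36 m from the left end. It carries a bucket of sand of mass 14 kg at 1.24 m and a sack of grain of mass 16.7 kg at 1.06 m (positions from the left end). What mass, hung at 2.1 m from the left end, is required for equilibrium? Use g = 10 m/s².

Taking torques about the fulcrum (at 1.36 m from the left end):
Beam weight: 10.4 × 10 = 104 N down at 1.475 m → arm 0.115 m, τ = 104 × 0.115 = 11.96 N·m clockwise.
Bucket of sand: 14 × 10 = 140 N down at 1.24 m → arm 0.12 m, τ = 140 × 0.12 = 16.8 N·m counterclockwise.
Sack of grain: 16.7 × 10 = 167 N down at 1.06 m → arm 0.3 m, τ = 167 × 0.3 = 50.1 N·m counterclockwise.
Net moment of known loads = 54.94 N·m counterclockwise.
An unknown mass m at 2.1 m has arm 0.74 m; its moment is m·g·0.74 clockwise.
Setting net torque to zero: m × 10 × 0.74 = 54.94 → m = 54.94 / (10 × 0.74) = 7.42 kg.

m ≈ 7.42 kg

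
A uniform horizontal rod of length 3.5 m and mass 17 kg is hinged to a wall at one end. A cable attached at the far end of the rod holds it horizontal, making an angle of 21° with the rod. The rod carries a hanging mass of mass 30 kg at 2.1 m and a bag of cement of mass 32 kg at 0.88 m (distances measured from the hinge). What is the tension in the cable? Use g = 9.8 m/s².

Sum moments about the hinge (the unknown hinge reaction has zero arm there).
Beam weight: 17 × 9.8 = 166.6 N down at 1.75 m → arm 1.75 m, τ = 166.6 × 1.75 = 291.6 N·m clockwise.
Hanging mass: 30 × 9.8 = 294 N down at 2.1 m → arm 2.1 m, τ = 294 × 2.1 = 617.4 N·m clockwise.
Bag of cement: 32 × 9.8 = 313.6 N down at 0.88 m → arm 0.88 m, τ = 313.6 × 0.88 = 276 N·m clockwise.
Total clockwise load moment = 1185 N·m.
The cable tension T acts at 3.5 m; only its component perpendicular to the rod, T sinθ, produces torque. sin 21° = 0.3584.
Setting net torque to zero: T × 3.5 × 0.3584 = 1185 → T = 1185 / 1.254 = 945 N.

T ≈ 945 N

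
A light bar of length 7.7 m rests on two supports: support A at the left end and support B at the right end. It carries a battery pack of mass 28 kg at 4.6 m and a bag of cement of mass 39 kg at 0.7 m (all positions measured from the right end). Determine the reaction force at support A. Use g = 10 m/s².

R_A ≈ 203 N

Choose support B as the axis so its reaction then has zero moment arm.
Battery pack: 28 × 10 = 280 N down at 4.6 m → arm 4.6 m, τ = 280 × 4.6 = 1288 N·m counterclockwise.
Bag of cement: 39 × 10 = 390 N down at 0.7 m → arm 0.7 m, τ = 390 × 0.7 = 273 N·m counterclockwise.
Net load moment about support B = 1561 N·m counterclockwise.
Reaction R at support A is upward at 7.7 m, arm 7.7 m → moment R × 7.7 clockwise.
For rotational equilibrium, R × 7.7 = 1561, so R = 203 N.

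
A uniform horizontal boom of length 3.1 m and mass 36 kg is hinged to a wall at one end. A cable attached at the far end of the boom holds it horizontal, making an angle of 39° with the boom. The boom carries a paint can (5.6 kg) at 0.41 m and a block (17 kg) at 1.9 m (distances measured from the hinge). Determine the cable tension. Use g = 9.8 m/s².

T ≈ 454 N

Sum moments about the hinge (the unknown hinge reaction has zero arm there).
Beam weight: 36 × 9.8 = 352.8 N down at 1.55 m → arm 1.55 m, τ = 352.8 × 1.55 = 546.8 N·m clockwise.
Paint can: 5.6 × 9.8 = 54.88 N down at 0.41 m → arm 0.41 m, τ = 54.88 × 0.41 = 22.5 N·m clockwise.
Block: 17 × 9.8 = 166.6 N down at 1.9 m → arm 1.9 m, τ = 166.6 × 1.9 = 316.5 N·m clockwise.
Total clockwise load moment = 885.8 N·m.
The cable tension T acts at 3.1 m; only its component perpendicular to the boom, T sinθ, produces torque. sin 39° = 0.6293.
Στ = 0 ⇒ T × 3.1 × 0.6293 = 885.8 ⇒ T = 885.8 / 1.951 = 454 N.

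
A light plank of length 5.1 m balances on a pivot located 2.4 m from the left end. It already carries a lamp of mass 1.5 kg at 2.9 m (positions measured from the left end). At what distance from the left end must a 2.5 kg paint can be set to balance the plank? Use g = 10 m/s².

x ≈ 2.1 m from the left end

Sum moments about the pivot (at 2.4 m from the left end) (the support reaction has zero arm there).
Lamp: 1.5 × 10 = 15 N down at 2.9 m → arm 0.5 m, τ = 15 × 0.5 = 7.5 N·m clockwise.
Net moment of existing loads = 7.5 N·m clockwise.
The paint can weighs 2.5 × 10 = 25 N and must supply an equal counterclockwise moment, so its lever arm about the pivot is 7.5 / 25 = 0.3 m.
That puts it at 2.4 − 0.3 = 2.1 m from the left end.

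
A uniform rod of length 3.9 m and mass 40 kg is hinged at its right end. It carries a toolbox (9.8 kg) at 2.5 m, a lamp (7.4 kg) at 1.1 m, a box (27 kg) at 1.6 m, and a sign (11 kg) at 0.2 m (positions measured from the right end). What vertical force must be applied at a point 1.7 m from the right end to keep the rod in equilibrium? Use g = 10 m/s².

Taking torques about the right end:
Beam weight: 40 × 10 = 400 N down at 1.95 m → arm 1.95 m, τ = 400 × 1.95 = 780 N·m counterclockwise.
Toolbox: 9.8 × 10 = 98 N down at 2.5 m → arm 2.5 m, τ = 98 × 2.5 = 245 N·m counterclockwise.
Lamp: 7.4 × 10 = 74 N down at 1.1 m → arm 1.1 m, τ = 74 × 1.1 = 81.4 N·m counterclockwise.
Box: 27 × 10 = 270 N down at 1.6 m → arm 1.6 m, τ = 270 × 1.6 = 432 N·m counterclockwise.
Sign: 11 × 10 = 110 N down at 0.2 m → arm 0.2 m, τ = 110 × 0.2 = 22 N·m counterclockwise.
Net moment of the loads = 1560 N·m counterclockwise.
The upward force F acts at a point 1.7 m from the right end, arm 1.7 m, giving F × 1.7 clockwise.
Balancing moments: F × 1.7 = 1560, giving F = 1560 / 1.7 = 918 N.

F ≈ 918 N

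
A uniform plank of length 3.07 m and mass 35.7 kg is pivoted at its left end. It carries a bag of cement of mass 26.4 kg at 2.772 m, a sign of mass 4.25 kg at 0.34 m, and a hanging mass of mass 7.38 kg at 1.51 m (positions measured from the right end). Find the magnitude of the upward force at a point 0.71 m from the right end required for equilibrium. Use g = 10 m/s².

F ≈ 363 N

Taking torques about the left end:
Beam weight: 35.7 × 10 = 357 N down at 1.535 m → arm 1.535 m, τ = 357 × 1.535 = 548 N·m clockwise.
Bag of cement: 26.4 × 10 = 264 N down at 2.772 m → arm 0.298 m, τ = 264 × 0.298 = 78.67 N·m clockwise.
Sign: 4.25 × 10 = 42.5 N down at 0.34 m → arm 2.73 m, τ = 42.5 × 2.73 = 116 N·m clockwise.
Hanging mass: 7.38 × 10 = 73.8 N down at 1.51 m → arm 1.56 m, τ = 73.8 × 1.56 = 115.1 N·m clockwise.
Net moment of the loads = 857.8 N·m clockwise.
The upward force F acts at a point 0.71 m from the right end, arm 2.36 m, giving F × 2.36 counterclockwise.
Στ = 0 ⇒ F × 2.36 = 857.8 ⇒ F = 857.8 / 2.36 = 363 N.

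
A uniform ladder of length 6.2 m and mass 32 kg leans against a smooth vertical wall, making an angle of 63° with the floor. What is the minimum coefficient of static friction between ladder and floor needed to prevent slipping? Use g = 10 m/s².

μ_min ≈ 0.255

Sum moments about the foot of the ladder (the floor normal and friction both act there and drop out).
Ladder weight 32×10 = 320 N acts at 3.1 m along the ladder; its horizontal arm is 3.1·cos63° = 1.407 m → τ = 450.2 N·m clockwise.
Wall normal N acts horizontally at the top; its moment arm is the height L sinθ = 6.2·sin63° = 5.524 m, counterclockwise.
For rotational equilibrium, N × 5.524 = 450.2, so N = 81.5 N.
ΣFx = 0 ⇒ f = N_wall = 81.5 N. ΣFy = 0 ⇒ N_floor = 320 N.
μ_min = f / N_floor = 81.5 / 320 = 0.255.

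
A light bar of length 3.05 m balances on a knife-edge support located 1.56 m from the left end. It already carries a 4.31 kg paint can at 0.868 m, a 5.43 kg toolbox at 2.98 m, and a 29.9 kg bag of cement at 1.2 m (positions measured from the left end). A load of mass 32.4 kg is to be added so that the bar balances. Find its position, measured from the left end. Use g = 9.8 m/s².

x ≈ 1.75 m from the left end

Sum moments about the knife-edge support (at 1.56 m from the left end) (the support reaction has zero arm there).
Paint can: 4.31 × 9.8 = 42.24 N down at 0.868 m → arm 0.692 m, τ = 42.24 × 0.692 = 29.23 N·m counterclockwise.
Toolbox: 5.43 × 9.8 = 53.21 N down at 2.98 m → arm 1.42 m, τ = 53.21 × 1.42 = 75.56 N·m clockwise.
Bag of cement: 29.9 × 9.8 = 293 N down at 1.2 m → arm 0.36 m, τ = 293 × 0.36 = 105.5 N·m counterclockwise.
Net moment of existing loads = 59.17 N·m counterclockwise.
The load weighs 32.4 × 9.8 = 317.5 N and must supply an equal clockwise moment, so its lever arm about the knife-edge support is 59.17 / 317.5 = 0.186 m.
That puts it at 1.56 + 0.186 = 1.75 m from the left end.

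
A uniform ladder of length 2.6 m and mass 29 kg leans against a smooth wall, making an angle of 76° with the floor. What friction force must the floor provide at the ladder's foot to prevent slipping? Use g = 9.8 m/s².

f ≈ 35.4 N

Taking torques about the foot of the ladder:
Ladder weight 29×9.8 = 284.2 N acts at 1.3 m along the ladder; its horizontal arm is 1.3·cos76° = 0.3145 m → τ = 89.38 N·m clockwise.
Wall normal N acts horizontally at the top; its moment arm is the height L sinθ = 2.6·sin76° = 2.523 m, counterclockwise.
Balancing moments: N × 2.523 = 89.38, giving N = 35.4 N.
ΣFx = 0: friction at the foot balances the wall's push, so f = N_wall = 35.4 N.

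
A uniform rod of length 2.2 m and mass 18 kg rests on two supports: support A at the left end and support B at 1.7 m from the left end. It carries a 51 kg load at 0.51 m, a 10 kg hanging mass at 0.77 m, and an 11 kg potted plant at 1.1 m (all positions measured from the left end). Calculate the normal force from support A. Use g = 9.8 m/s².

Sum moments about support B (its reaction then has zero moment arm).
Beam weight: 18 × 9.8 = 176.4 N down at 1.1 m → arm 0.6 m, τ = 176.4 × 0.6 = 105.8 N·m counterclockwise.
Load: 51 × 9.8 = 499.8 N down at 0.51 m → arm 1.19 m, τ = 499.8 × 1.19 = 594.8 N·m counterclockwise.
Hanging mass: 10 × 9.8 = 98 N down at 0.77 m → arm 0.93 m, τ = 98 × 0.93 = 91.14 N·m counterclockwise.
Potted plant: 11 × 9.8 = 107.8 N down at 1.1 m → arm 0.6 m, τ = 107.8 × 0.6 = 64.68 N·m counterclockwise.
Net load moment about support B = 856.4 N·m counterclockwise.
Reaction R at support A is upward at 0 m, arm 1.7 m → moment R × 1.7 clockwise.
Στ = 0 ⇒ R × 1.7 = 856.4 ⇒ R = 504 N.

R_A ≈ 504 N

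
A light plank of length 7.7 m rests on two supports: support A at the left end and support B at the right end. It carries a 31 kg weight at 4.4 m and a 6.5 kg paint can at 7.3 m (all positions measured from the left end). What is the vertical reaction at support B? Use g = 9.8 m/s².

R_B ≈ 234 N

Taking torques about support A:
Weight: 31 × 9.8 = 303.8 N down at 4.4 m → arm 4.4 m, τ = 303.8 × 4.4 = 1337 N·m clockwise.
Paint can: 6.5 × 9.8 = 63.7 N down at 7.3 m → arm 7.3 m, τ = 63.7 × 7.3 = 465 N·m clockwise.
Net load moment about support A = 1802 N·m clockwise.
Reaction R at support B is upward at 7.7 m, arm 7.7 m → moment R × 7.7 counterclockwise.
Balancing moments: R × 7.7 = 1802, giving R = 234 N.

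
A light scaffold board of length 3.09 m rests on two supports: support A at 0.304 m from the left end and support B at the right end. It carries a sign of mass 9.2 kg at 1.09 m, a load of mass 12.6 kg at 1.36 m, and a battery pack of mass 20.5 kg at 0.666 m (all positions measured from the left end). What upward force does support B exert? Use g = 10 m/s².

About support A:
Sign: 9.2 × 10 = 92 N down at 1.09 m → arm 0.786 m, τ = 92 × 0.786 = 72.31 N·m clockwise.
Load: 12.6 × 10 = 126 N down at 1.36 m → arm 1.056 m, τ = 126 × 1.056 = 133.1 N·m clockwise.
Battery pack: 20.5 × 10 = 205 N down at 0.666 m → arm 0.362 m, τ = 205 × 0.362 = 74.21 N·m clockwise.
Net load moment about support A = 279.6 N·m clockwise.
Reaction R at support B is upward at 3.09 m, arm 2.786 m → moment R × 2.786 counterclockwise.
Balancing moments: R × 2.786 = 279.6, giving R = 100 N.

R_B ≈ 100 N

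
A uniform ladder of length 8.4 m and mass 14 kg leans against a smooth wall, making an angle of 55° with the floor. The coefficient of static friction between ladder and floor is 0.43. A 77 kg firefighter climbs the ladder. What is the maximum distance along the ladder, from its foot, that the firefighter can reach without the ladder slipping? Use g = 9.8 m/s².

d ≈ 5.33 m

Sum moments about the foot of the ladder (the floor normal and friction both act there and drop out).
Ladder weight 14×9.8 = 137.2 N acts at 4.2 m along the ladder; its horizontal arm is 4.2·cos55° = 2.409 m → τ = 330.5 N·m clockwise.
Firefighter weight 77×9.8 = 754.6 N at distance d → arm d·cos55° → τ = 754.6·d·0.5736 clockwise.
Wall normal N at the top has arm L sinθ = 6.881 m counterclockwise, so Στ = 0 gives N·6.881 = 330.5 + 432.8·d.
ΣFy = 0 ⇒ N_floor = 891.8 N, so the maximum friction is μ_s·N_floor = 0.43×891.8 = 383.5 N. ΣFx = 0 ⇒ N_wall = f, so at the slipping point N = 383.5 N.
Substituting: 383.5×6.881 = 330.5 + 432.8·d ⇒ d = (2639 − 330.5) / 432.8 = 5.33 m.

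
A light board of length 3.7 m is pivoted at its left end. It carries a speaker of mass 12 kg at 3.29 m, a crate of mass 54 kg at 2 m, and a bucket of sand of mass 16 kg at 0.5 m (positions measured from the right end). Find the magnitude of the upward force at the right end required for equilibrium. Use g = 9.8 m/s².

Sum moments about the left end (the unknown pivot reaction has zero arm there).
Speaker: 12 × 9.8 = 117.6 N down at 3.29 m → arm 0.41 m, τ = 117.6 × 0.41 = 48.22 N·m clockwise.
Crate: 54 × 9.8 = 529.2 N down at 2 m → arm 1.7 m, τ = 529.2 × 1.7 = 899.6 N·m clockwise.
Bucket of sand: 16 × 9.8 = 156.8 N down at 0.5 m → arm 3.2 m, τ = 156.8 × 3.2 = 501.8 N·m clockwise.
Net moment of the loads = 1450 N·m clockwise.
The upward force F acts at the right end, arm 3.7 m, giving F × 3.7 counterclockwise.
Balancing moments: F × 3.7 = 1450, giving F = 1450 / 3.7 = 392 N.

F ≈ 392 N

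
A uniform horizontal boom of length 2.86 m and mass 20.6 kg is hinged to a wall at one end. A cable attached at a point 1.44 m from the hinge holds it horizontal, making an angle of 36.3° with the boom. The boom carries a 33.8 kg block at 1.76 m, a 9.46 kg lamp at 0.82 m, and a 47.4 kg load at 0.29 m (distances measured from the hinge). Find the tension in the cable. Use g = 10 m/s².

Sum moments about the hinge (the unknown hinge reaction has zero arm there).
Beam weight: 20.6 × 10 = 206 N down at 1.43 m → arm 1.43 m, τ = 206 × 1.43 = 294.6 N·m clockwise.
Block: 33.8 × 10 = 338 N down at 1.76 m → arm 1.76 m, τ = 338 × 1.76 = 594.9 N·m clockwise.
Lamp: 9.46 × 10 = 94.6 N down at 0.82 m → arm 0.82 m, τ = 94.6 × 0.82 = 77.57 N·m clockwise.
Load: 47.4 × 10 = 474 N down at 0.29 m → arm 0.29 m, τ = 474 × 0.29 = 137.5 N·m clockwise.
Total clockwise load moment = 1105 N·m.
The cable tension T acts at 1.44 m; only its component perpendicular to the boom, T sinθ, produces torque. sin 36.3° = 0.592.
Balancing moments: T × 1.44 × 0.592 = 1105, giving T = 1105 / 0.8525 = 1300 N.

T ≈ 1300 N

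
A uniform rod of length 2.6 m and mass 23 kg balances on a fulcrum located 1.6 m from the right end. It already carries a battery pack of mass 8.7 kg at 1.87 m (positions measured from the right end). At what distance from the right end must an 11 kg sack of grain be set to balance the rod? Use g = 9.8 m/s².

Take moments about the fulcrum (at 1.6 m from the right end).
Beam weight: 23 × 9.8 = 225.4 N down at 1.3 m → arm 0.3 m, τ = 225.4 × 0.3 = 67.62 N·m clockwise.
Battery pack: 8.7 × 9.8 = 85.26 N down at 1.87 m → arm 0.27 m, τ = 85.26 × 0.27 = 23.02 N·m counterclockwise.
Net moment of existing loads = 44.6 N·m clockwise.
The sack of grain weighs 11 × 9.8 = 107.8 N and must supply an equal counterclockwise moment, so its lever arm about the fulcrum is 44.6 / 107.8 = 0.414 m.
That puts it at 1.6 + 0.414 = 2.01 m from the right end.

x ≈ 2.01 m from the right end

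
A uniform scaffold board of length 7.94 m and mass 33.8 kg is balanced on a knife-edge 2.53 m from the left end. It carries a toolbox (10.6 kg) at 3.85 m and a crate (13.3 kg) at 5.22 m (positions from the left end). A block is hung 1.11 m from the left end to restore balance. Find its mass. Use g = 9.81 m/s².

Take moments about the knife-edge (at 2.53 m from the left end).
Beam weight: 33.8 × 9.81 = 331.6 N down at 3.97 m → arm 1.44 m, τ = 331.6 × 1.44 = 477.5 N·m clockwise.
Toolbox: 10.6 × 9.81 = 104 N down at 3.85 m → arm 1.32 m, τ = 104 × 1.32 = 137.3 N·m clockwise.
Crate: 13.3 × 9.81 = 130.5 N down at 5.22 m → arm 2.69 m, τ = 130.5 × 2.69 = 351 N·m clockwise.
Net moment of known loads = 965.8 N·m clockwise.
An unknown mass m at 1.11 m has arm 1.42 m; its moment is m·g·1.42 counterclockwise.
Setting net torque to zero: m × 9.81 × 1.42 = 965.8 → m = 965.8 / (9.81 × 1.42) = 69.3 kg.

m ≈ 69.3 kg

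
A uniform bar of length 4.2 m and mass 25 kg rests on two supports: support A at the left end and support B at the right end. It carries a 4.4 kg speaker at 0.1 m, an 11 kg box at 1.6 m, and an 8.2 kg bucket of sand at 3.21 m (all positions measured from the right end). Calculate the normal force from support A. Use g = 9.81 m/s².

Taking torques about support B:
Beam weight: 25 × 9.81 = 245.2 N down at 2.1 m → arm 2.1 m, τ = 245.2 × 2.1 = 514.9 N·m counterclockwise.
Speaker: 4.4 × 9.81 = 43.16 N down at 0.1 m → arm 0.1 m, τ = 43.16 × 0.1 = 4.316 N·m counterclockwise.
Box: 11 × 9.81 = 107.9 N down at 1.6 m → arm 1.6 m, τ = 107.9 × 1.6 = 172.6 N·m counterclockwise.
Bucket of sand: 8.2 × 9.81 = 80.44 N down at 3.21 m → arm 3.21 m, τ = 80.44 × 3.21 = 258.2 N·m counterclockwise.
Net load moment about support B = 950 N·m counterclockwise.
Reaction R at support A is upward at 4.2 m, arm 4.2 m → moment R × 4.2 clockwise.
For rotational equilibrium, R × 4.2 = 950, so R = 226 N.

R_A ≈ 226 N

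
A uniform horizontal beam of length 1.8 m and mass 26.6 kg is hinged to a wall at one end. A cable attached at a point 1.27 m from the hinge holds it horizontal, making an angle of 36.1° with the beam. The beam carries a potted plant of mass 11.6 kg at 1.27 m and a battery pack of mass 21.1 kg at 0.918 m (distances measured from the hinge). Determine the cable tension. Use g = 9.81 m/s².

T ≈ 761 N

Take moments about the hinge.
Beam weight: 26.6 × 9.81 = 260.9 N down at 0.9 m → arm 0.9 m, τ = 260.9 × 0.9 = 234.8 N·m clockwise.
Potted plant: 11.6 × 9.81 = 113.8 N down at 1.27 m → arm 1.27 m, τ = 113.8 × 1.27 = 144.5 N·m clockwise.
Battery pack: 21.1 × 9.81 = 207 N down at 0.918 m → arm 0.918 m, τ = 207 × 0.918 = 190 N·m clockwise.
Total clockwise load moment = 569.3 N·m.
The cable tension T acts at 1.27 m; only its component perpendicular to the beam, T sinθ, produces torque. sin 36.1° = 0.5892.
Στ = 0 ⇒ T × 1.27 × 0.5892 = 569.3 ⇒ T = 569.3 / 0.7483 = 761 N.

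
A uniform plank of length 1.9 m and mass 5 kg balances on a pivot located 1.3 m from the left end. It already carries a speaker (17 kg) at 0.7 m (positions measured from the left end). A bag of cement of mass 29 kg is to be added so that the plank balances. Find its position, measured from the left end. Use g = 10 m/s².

Sum moments about the pivot (at 1.3 m from the left end) (the support reaction has zero arm there).
Beam weight: 5 × 10 = 50 N down at 0.95 m → arm 0.35 m, τ = 50 × 0.35 = 17.5 N·m counterclockwise.
Speaker: 17 × 10 = 170 N down at 0.7 m → arm 0.6 m, τ = 170 × 0.6 = 102 N·m counterclockwise.
Net moment of existing loads = 119.5 N·m counterclockwise.
The bag of cement weighs 29 × 10 = 290 N and must supply an equal clockwise moment, so its lever arm about the pivot is 119.5 / 290 = 0.412 m.
That puts it at 1.3 + 0.412 = 1.71 m from the left end.

x ≈ 1.71 m from the left end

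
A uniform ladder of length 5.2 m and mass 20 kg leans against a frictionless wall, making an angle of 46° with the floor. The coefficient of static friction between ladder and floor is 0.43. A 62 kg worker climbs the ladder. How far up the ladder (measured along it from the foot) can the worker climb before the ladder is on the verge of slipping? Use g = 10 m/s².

Sum moments about the foot of the ladder (the floor normal and friction both act there and drop out).
Ladder weight 20×10 = 200 N acts at 2.6 m along the ladder; its horizontal arm is 2.6·cos46° = 1.806 m → τ = 361.2 N·m clockwise.
Worker weight 62×10 = 620 N at distance d → arm d·cos46° → τ = 620·d·0.6947 clockwise.
Wall normal N at the top has arm L sinθ = 3.741 m counterclockwise, so Στ = 0 gives N·3.741 = 361.2 + 430.7·d.
ΣFy = 0 ⇒ N_floor = 820 N, so the maximum friction is μ_s·N_floor = 0.43×820 = 352.6 N. ΣFx = 0 ⇒ N_wall = f, so at the slipping point N = 352.6 N.
Substituting: 352.6×3.741 = 361.2 + 430.7·d ⇒ d = (1319 − 361.2) / 430.7 = 2.22 m.

d ≈ 2.22 m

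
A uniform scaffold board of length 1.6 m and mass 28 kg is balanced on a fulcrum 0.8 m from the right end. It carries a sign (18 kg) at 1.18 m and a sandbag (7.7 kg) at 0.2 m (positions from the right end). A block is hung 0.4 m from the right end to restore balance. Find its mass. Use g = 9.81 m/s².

m ≈ 5.55 kg

Take moments about the fulcrum (at 0.8 m from the right end).
Beam weight: acts at the fulcrum, moment arm 0 → no torque.
Sign: 18 × 9.81 = 176.6 N down at 1.18 m → arm 0.38 m, τ = 176.6 × 0.38 = 67.11 N·m counterclockwise.
Sandbag: 7.7 × 9.81 = 75.54 N down at 0.2 m → arm 0.6 m, τ = 75.54 × 0.6 = 45.32 N·m clockwise.
Net moment of known loads = 21.79 N·m counterclockwise.
An unknown mass m at 0.4 m has arm 0.4 m; its moment is m·g·0.4 clockwise.
Balancing moments: m × 9.81 × 0.4 = 21.79, giving m = 21.79 / (9.81 × 0.4) = 5.55 kg.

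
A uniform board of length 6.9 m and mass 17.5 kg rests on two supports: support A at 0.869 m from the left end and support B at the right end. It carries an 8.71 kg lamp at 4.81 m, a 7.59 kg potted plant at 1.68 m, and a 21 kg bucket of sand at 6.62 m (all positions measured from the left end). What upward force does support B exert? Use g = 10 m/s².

R_B ≈ 342 N

About support A:
Beam weight: 17.5 × 10 = 175 N down at 3.45 m → arm 2.581 m, τ = 175 × 2.581 = 451.7 N·m clockwise.
Lamp: 8.71 × 10 = 87.1 N down at 4.81 m → arm 3.941 m, τ = 87.1 × 3.941 = 343.3 N·m clockwise.
Potted plant: 7.59 × 10 = 75.9 N down at 1.68 m → arm 0.811 m, τ = 75.9 × 0.811 = 61.55 N·m clockwise.
Bucket of sand: 21 × 10 = 210 N down at 6.62 m → arm 5.751 m, τ = 210 × 5.751 = 1208 N·m clockwise.
Net load moment about support A = 2065 N·m clockwise.
Reaction R at support B is upward at 6.9 m, arm 6.031 m → moment R × 6.031 counterclockwise.
Στ = 0 ⇒ R × 6.031 = 2065 ⇒ R = 342 N.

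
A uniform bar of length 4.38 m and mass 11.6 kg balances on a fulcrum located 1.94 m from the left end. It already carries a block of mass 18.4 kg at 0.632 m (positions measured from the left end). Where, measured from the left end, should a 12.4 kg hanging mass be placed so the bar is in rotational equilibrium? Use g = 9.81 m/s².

x ≈ 3.65 m from the left end

About the fulcrum (at 1.94 m from the left end):
Beam weight: 11.6 × 9.81 = 113.8 N down at 2.19 m → arm 0.25 m, τ = 113.8 × 0.25 = 28.45 N·m clockwise.
Block: 18.4 × 9.81 = 180.5 N down at 0.632 m → arm 1.308 m, τ = 180.5 × 1.308 = 236.1 N·m counterclockwise.
Net moment of existing loads = 207.7 N·m counterclockwise.
The hanging mass weighs 12.4 × 9.81 = 121.6 N and must supply an equal clockwise moment, so its lever arm about the fulcrum is 207.7 / 121.6 = 1.71 m.
That puts it at 1.94 + 1.71 = 3.65 m from the left end.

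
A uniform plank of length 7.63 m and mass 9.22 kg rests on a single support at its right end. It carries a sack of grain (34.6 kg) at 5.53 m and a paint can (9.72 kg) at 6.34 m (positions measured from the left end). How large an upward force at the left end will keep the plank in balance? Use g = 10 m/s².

F ≈ 158 N

Sum moments about the right end (the unknown pivot reaction has zero arm there).
Beam weight: 9.22 × 10 = 92.2 N down at 3.815 m → arm 3.815 m, τ = 92.2 × 3.815 = 351.7 N·m counterclockwise.
Sack of grain: 34.6 × 10 = 346 N down at 5.53 m → arm 2.1 m, τ = 346 × 2.1 = 726.6 N·m counterclockwise.
Paint can: 9.72 × 10 = 97.2 N down at 6.34 m → arm 1.29 m, τ = 97.2 × 1.29 = 125.4 N·m counterclockwise.
Net moment of the loads = 1204 N·m counterclockwise.
The upward force F acts at the left end, arm 7.63 m, giving F × 7.63 clockwise.
Balancing moments: F × 7.63 = 1204, giving F = 1204 / 7.63 = 158 N.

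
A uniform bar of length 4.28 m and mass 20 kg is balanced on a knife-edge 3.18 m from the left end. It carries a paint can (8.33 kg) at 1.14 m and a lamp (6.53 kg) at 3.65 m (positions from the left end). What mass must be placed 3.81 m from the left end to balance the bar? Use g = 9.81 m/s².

m ≈ 55.1 kg

Sum moments about the knife-edge (at 3.18 m from the left end) (the support reaction has zero arm there).
Beam weight: 20 × 9.81 = 196.2 N down at 2.14 m → arm 1.04 m, τ = 196.2 × 1.04 = 204 N·m counterclockwise.
Paint can: 8.33 × 9.81 = 81.72 N down at 1.14 m → arm 2.04 m, τ = 81.72 × 2.04 = 166.7 N·m counterclockwise.
Lamp: 6.53 × 9.81 = 64.06 N down at 3.65 m → arm 0.47 m, τ = 64.06 × 0.47 = 30.11 N·m clockwise.
Net moment of known loads = 340.6 N·m counterclockwise.
An unknown mass m at 3.81 m has arm 0.63 m; its moment is m·g·0.63 clockwise.
Στ = 0 ⇒ m × 9.81 × 0.63 = 340.6 ⇒ m = 340.6 / (9.81 × 0.63) = 55.1 kg.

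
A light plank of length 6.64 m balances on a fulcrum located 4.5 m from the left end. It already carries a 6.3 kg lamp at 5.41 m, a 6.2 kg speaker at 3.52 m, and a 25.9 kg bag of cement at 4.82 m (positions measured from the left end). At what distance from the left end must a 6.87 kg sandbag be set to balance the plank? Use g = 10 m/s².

x ≈ 3.34 m from the left end

Choose the fulcrum (at 4.5 m from the left end) as the axis so the support reaction has zero arm there.
Lamp: 6.3 × 10 = 63 N down at 5.41 m → arm 0.91 m, τ = 63 × 0.91 = 57.33 N·m clockwise.
Speaker: 6.2 × 10 = 62 N down at 3.52 m → arm 0.98 m, τ = 62 × 0.98 = 60.76 N·m counterclockwise.
Bag of cement: 25.9 × 10 = 259 N down at 4.82 m → arm 0.32 m, τ = 259 × 0.32 = 82.88 N·m clockwise.
Net moment of existing loads = 79.45 N·m clockwise.
The sandbag weighs 6.87 × 10 = 68.7 N and must supply an equal counterclockwise moment, so its lever arm about the fulcrum is 79.45 / 68.7 = 1.16 m.
That puts it at 4.5 − 1.16 = 3.34 m from the left end.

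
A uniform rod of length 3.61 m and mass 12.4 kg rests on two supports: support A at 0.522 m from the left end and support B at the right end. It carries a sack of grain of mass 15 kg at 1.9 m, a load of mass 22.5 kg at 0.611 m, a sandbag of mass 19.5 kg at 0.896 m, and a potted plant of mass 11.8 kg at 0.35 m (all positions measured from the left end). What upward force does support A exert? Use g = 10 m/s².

Choose support B as the axis so its reaction then has zero moment arm.
Beam weight: 12.4 × 10 = 124 N down at 1.805 m → arm 1.805 m, τ = 124 × 1.805 = 223.8 N·m counterclockwise.
Sack of grain: 15 × 10 = 150 N down at 1.9 m → arm 1.71 m, τ = 150 × 1.71 = 256.5 N·m counterclockwise.
Load: 22.5 × 10 = 225 N down at 0.611 m → arm 2.999 m, τ = 225 × 2.999 = 674.8 N·m counterclockwise.
Sandbag: 19.5 × 10 = 195 N down at 0.896 m → arm 2.714 m, τ = 195 × 2.714 = 529.2 N·m counterclockwise.
Potted plant: 11.8 × 10 = 118 N down at 0.35 m → arm 3.26 m, τ = 118 × 3.26 = 384.7 N·m counterclockwise.
Net load moment about support B = 2069 N·m counterclockwise.
Reaction R at support A is upward at 0.522 m, arm 3.088 m → moment R × 3.088 clockwise.
For rotational equilibrium, R × 3.088 = 2069, so R = 670 N.

R_A ≈ 670 N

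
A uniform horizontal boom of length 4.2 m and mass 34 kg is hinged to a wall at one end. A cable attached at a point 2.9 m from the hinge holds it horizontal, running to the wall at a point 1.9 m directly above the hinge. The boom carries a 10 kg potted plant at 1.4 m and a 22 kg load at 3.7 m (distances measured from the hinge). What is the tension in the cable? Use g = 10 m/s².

Taking torques about the hinge:
Beam weight: 34 × 10 = 340 N down at 2.1 m → arm 2.1 m, τ = 340 × 2.1 = 714 N·m clockwise.
Potted plant: 10 × 10 = 100 N down at 1.4 m → arm 1.4 m, τ = 100 × 1.4 = 140 N·m clockwise.
Load: 22 × 10 = 220 N down at 3.7 m → arm 3.7 m, τ = 220 × 3.7 = 814 N·m clockwise.
Total clockwise load moment = 1668 N·m.
The cable tension T acts at 2.9 m; only its component perpendicular to the boom, T sinθ, produces torque. sinθ = h/√(h²+d²) = 1.9/√(1.9²+2.9²) = 0.548.
Balancing moments: T × 2.9 × 0.548 = 1668, giving T = 1668 / 1.589 = 1050 N.

T ≈ 1050 N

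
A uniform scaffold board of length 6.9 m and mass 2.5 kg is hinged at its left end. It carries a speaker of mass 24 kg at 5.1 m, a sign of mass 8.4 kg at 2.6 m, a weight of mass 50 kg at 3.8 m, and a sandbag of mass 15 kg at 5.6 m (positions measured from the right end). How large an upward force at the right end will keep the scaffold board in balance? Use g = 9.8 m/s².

F ≈ 373 N

Taking torques about the left end:
Beam weight: 2.5 × 9.8 = 24.5 N down at 3.45 m → arm 3.45 m, τ = 24.5 × 3.45 = 84.53 N·m clockwise.
Speaker: 24 × 9.8 = 235.2 N down at 5.1 m → arm 1.8 m, τ = 235.2 × 1.8 = 423.4 N·m clockwise.
Sign: 8.4 × 9.8 = 82.32 N down at 2.6 m → arm 4.3 m, τ = 82.32 × 4.3 = 354 N·m clockwise.
Weight: 50 × 9.8 = 490 N down at 3.8 m → arm 3.1 m, τ = 490 × 3.1 = 1519 N·m clockwise.
Sandbag: 15 × 9.8 = 147 N down at 5.6 m → arm 1.3 m, τ = 147 × 1.3 = 191.1 N·m clockwise.
Net moment of the loads = 2572 N·m clockwise.
The upward force F acts at the right end, arm 6.9 m, giving F × 6.9 counterclockwise.
Balancing moments: F × 6.9 = 2572, giving F = 2572 / 6.9 = 373 N.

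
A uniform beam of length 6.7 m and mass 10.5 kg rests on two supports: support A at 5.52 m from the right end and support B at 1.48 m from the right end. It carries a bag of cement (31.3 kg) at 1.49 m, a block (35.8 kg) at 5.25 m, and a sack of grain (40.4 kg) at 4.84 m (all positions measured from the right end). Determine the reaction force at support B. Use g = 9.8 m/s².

Sum moments about support A (its reaction then has zero moment arm).
Beam weight: 10.5 × 9.8 = 102.9 N down at 3.35 m → arm 2.17 m, τ = 102.9 × 2.17 = 223.3 N·m clockwise.
Bag of cement: 31.3 × 9.8 = 306.7 N down at 1.49 m → arm 4.03 m, τ = 306.7 × 4.03 = 1236 N·m clockwise.
Block: 35.8 × 9.8 = 350.8 N down at 5.25 m → arm 0.27 m, τ = 350.8 × 0.27 = 94.72 N·m clockwise.
Sack of grain: 40.4 × 9.8 = 395.9 N down at 4.84 m → arm 0.68 m, τ = 395.9 × 0.68 = 269.2 N·m clockwise.
Net load moment about support A = 1823 N·m clockwise.
Reaction R at support B is upward at 1.48 m, arm 4.04 m → moment R × 4.04 counterclockwise.
For rotational equilibrium, R × 4.04 = 1823, so R = 451 N.

R_B ≈ 451 N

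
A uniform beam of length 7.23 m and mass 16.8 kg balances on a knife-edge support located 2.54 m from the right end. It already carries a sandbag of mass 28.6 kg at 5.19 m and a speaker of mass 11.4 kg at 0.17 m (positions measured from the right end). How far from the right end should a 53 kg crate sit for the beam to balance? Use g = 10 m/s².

x ≈ 1.28 m from the right end

About the knife-edge support (at 2.54 m from the right end):
Beam weight: 16.8 × 10 = 168 N down at 3.615 m → arm 1.075 m, τ = 168 × 1.075 = 180.6 N·m counterclockwise.
Sandbag: 28.6 × 10 = 286 N down at 5.19 m → arm 2.65 m, τ = 286 × 2.65 = 757.9 N·m counterclockwise.
Speaker: 11.4 × 10 = 114 N down at 0.17 m → arm 2.37 m, τ = 114 × 2.37 = 270.2 N·m clockwise.
Net moment of existing loads = 668.3 N·m counterclockwise.
The crate weighs 53 × 10 = 530 N and must supply an equal clockwise moment, so its lever arm about the knife-edge support is 668.3 / 530 = 1.26 m.
That puts it at 2.54 − 1.26 = 1.28 m from the right end.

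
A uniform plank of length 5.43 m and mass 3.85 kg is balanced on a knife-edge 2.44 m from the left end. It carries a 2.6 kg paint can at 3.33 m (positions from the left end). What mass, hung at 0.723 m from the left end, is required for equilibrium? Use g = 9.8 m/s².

m ≈ 1.96 kg

About the knife-edge (at 2.44 m from the left end):
Beam weight: 3.85 × 9.8 = 37.73 N down at 2.715 m → arm 0.275 m, τ = 37.73 × 0.275 = 10.38 N·m clockwise.
Paint can: 2.6 × 9.8 = 25.48 N down at 3.33 m → arm 0.89 m, τ = 25.48 × 0.89 = 22.68 N·m clockwise.
Net moment of known loads = 33.06 N·m clockwise.
An unknown mass m at 0.723 m has arm 1.717 m; its moment is m·g·1.717 counterclockwise.
Setting net torque to zero: m × 9.8 × 1.717 = 33.06 → m = 33.06 / (9.8 × 1.717) = 1.96 kg.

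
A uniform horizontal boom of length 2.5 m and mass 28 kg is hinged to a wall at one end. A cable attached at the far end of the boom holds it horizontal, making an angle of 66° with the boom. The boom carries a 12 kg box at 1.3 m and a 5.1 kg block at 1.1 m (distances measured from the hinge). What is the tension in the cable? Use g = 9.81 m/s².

About the hinge:
Beam weight: 28 × 9.81 = 274.7 N down at 1.25 m → arm 1.25 m, τ = 274.7 × 1.25 = 343.4 N·m clockwise.
Box: 12 × 9.81 = 117.7 N down at 1.3 m → arm 1.3 m, τ = 117.7 × 1.3 = 153 N·m clockwise.
Block: 5.1 × 9.81 = 50.03 N down at 1.1 m → arm 1.1 m, τ = 50.03 × 1.1 = 55.03 N·m clockwise.
Total clockwise load moment = 551.4 N·m.
The cable tension T acts at 2.5 m; only its component perpendicular to the boom, T sinθ, produces torque. sin 66° = 0.9135.
Setting net torque to zero: T × 2.5 × 0.9135 = 551.4 → T = 551.4 / 2.284 = 241 N.

T ≈ 241 N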